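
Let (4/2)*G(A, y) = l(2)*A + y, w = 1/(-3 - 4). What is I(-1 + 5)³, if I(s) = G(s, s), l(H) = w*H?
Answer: 1000/343 ≈ 2.9155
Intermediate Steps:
w = -⅐ (w = 1/(-7) = -⅐ ≈ -0.14286)
l(H) = -H/7
G(A, y) = y/2 - A/7 (G(A, y) = ((-⅐*2)*A + y)/2 = (-2*A/7 + y)/2 = (y - 2*A/7)/2 = y/2 - A/7)
I(s) = 5*s/14 (I(s) = s/2 - s/7 = 5*s/14)
I(-1 + 5)³ = (5*(-1 + 5)/14)³ = ((5/14)*4)³ = (10/7)³ = 1000/343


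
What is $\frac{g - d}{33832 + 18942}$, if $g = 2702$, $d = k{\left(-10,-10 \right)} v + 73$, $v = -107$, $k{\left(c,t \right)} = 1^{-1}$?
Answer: $\frac{1368}{26387} \approx 0.051844$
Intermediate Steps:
$k{\left(c,t \right)} = 1$
$d = -34$ ($d = 1 \left(-107\right) + 73 = -107 + 73 = -34$)
$\frac{g - d}{33832 + 18942} = \frac{2702 - -34}{33832 + 18942} = \frac{2702 + 34}{52774} = 2736 \cdot \frac{1}{52774} = \frac{1368}{26387}$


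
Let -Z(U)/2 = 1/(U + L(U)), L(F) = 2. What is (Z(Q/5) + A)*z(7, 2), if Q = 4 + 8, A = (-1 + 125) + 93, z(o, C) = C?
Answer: 4764/11 ≈ 433.09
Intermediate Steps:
A = 217 (A = 124 + 93 = 217)
Q = 12
Z(U) = -2/(2 + U) (Z(U) = -2/(U + 2) = -2/(2 + U))
(Z(Q/5) + A)*z(7, 2) = (-2/(2 + 12/5) + 217)*2 = (-2/22/5 + 217)*2 = (-2*5/22 + 217)*2 = (-5/11 + 217)*2 = (2382/11)*2 = 4764/11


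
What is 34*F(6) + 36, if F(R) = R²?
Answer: 1260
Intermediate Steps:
34*F(6) + 36 = 34*6² + 36 = 34*36 + 36 = 1224 + 36 = 1260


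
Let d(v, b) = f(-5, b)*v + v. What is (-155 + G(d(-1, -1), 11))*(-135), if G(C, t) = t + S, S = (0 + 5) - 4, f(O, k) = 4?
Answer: 19305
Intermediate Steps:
S = 1 (S = 5 - 4 = 1)
d(v, b) = 5*v (d(v, b) = 4*v + v = 5*v)
G(C, t) = 1 + t (G(C, t) = t + 1 = 1 + t)
(-155 + G(d(-1, -1), 11))*(-135) = (-155 + (1 + 11))*(-135) = (-155 + 12)*(-135) = -143*(-135) = 19305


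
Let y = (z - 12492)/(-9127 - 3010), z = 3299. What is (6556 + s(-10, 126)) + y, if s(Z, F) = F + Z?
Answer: 80987257/12137 ≈ 6672.8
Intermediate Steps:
y = 9193/12137 (y = (3299 - 12492)/(-9127 - 3010) = -9193/(-12137) = -9193*(-1/12137) = 9193/12137 ≈ 0.75744)
(6556 + s(-10, 126)) + y = (6556 + (126 - 10)) + 9193/12137 = (6556 + 116) + 9193/12137 = 6672 + 9193/12137 = 80987257/12137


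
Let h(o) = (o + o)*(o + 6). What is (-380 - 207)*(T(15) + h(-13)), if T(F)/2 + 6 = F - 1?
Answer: -116226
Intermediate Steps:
h(o) = 2*o*(6 + o) (h(o) = (2*o)*(6 + o) = 2*o*(6 + o))
T(F) = -14 + 2*F (T(F) = -12 + 2*(F - 1) = -12 + 2*(-1 + F) = -12 + (-2 + 2*F) = -14 + 2*F)
(-380 - 207)*(T(15) + h(-13)) = (-380 - 207)*((-14 + 2*15) + 2*(-13)*(6 - 13)) = -587*((-14 + 30) + 2*(-13)*(-7)) = -587*(16 + 182) = -587*198 = -116226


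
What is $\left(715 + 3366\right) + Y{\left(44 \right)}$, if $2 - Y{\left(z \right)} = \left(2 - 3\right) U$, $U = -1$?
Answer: $4082$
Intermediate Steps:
$Y{\left(z \right)} = 1$ ($Y{\left(z \right)} = 2 - \left(2 - 3\right) \left(-1\right) = 2 - \left(-1\right) \left(-1\right) = 2 - 1 = 1$)
$\left(715 + 3366\right) + Y{\left(44 \right)} = \left(715 + 3366\right) + 1 = 4081 + 1 = 4082$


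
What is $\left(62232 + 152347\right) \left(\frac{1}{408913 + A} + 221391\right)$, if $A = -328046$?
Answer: $\frac{3841656331424842}{80867} \approx 4.7506 \cdot 10^{10}$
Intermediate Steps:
$\left(62232 + 152347\right) \left(\frac{1}{408913 + A} + 221391\right) = \left(62232 + 152347\right) \left(\frac{1}{408913 - 328046} + 221391\right) = 214579 \left(\frac{1}{80867} + 221391\right) = 214579 \cdot \frac{17903225998}{80867} = \frac{3841656331424842}{80867}$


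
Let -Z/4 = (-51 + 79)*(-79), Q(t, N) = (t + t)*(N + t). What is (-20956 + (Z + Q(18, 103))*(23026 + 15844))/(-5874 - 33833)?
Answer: -513218524/39707 ≈ -12925.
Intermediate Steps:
Q(t, N) = 2*t*(N + t) (Q(t, N) = (2*t)*(N + t) = 2*t*(N + t))
Z = 8848 (Z = -4*(-51 + 79)*(-79) = -112*(-79) = -4*(-2212) = 8848)
(-20956 + (Z + Q(18, 103))*(23026 + 15844))/(-5874 - 33833) = (-20956 + (8848 + 2*18*(103 + 18))*(23026 + 15844))/(-5874 - 33833) = (-20956 + (8848 + 2*18*121)*38870)/(-39707) = (-20956 + (8848 + 4356)*38870)*(-1/39707) = (-20956 + 13204*38870)*(-1/39707) = (-20956 + 513239480)*(-1/39707) = 513218524*(-1/39707) = -513218524/39707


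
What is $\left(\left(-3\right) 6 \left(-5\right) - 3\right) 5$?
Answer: $435$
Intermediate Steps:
$\left(\left(-3\right) 6 \left(-5\right) - 3\right) 5 = \left(\left(-18\right) \left(-5\right) - 3\right) 5 = \left(90 - 3\right) 5 = 87 \cdot 5 = 435$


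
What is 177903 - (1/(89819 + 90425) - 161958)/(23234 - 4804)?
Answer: 31105506300869/174836680 ≈ 1.7791e+5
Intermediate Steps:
177903 - (1/(89819 + 90425) - 161958)/(23234 - 4804) = 177903 - (1/180244 - 161958)/18430 = 177903 - (-29191957751)/(180244*18430) = 177903 - 1*(-1536418829/174836680) = 177903 + 1536418829/174836680 = 31105506300869/174836680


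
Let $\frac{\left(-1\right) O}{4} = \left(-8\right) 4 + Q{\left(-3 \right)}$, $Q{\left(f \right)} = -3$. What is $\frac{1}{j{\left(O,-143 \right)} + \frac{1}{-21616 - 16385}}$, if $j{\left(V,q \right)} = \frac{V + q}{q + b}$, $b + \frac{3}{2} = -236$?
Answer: $\frac{28918761}{227245} \approx 127.26$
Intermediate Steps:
$b = - \frac{475}{2}$ ($b = - \frac{3}{2} - 236 = - \frac{475}{2} \approx -237.5$)
$O = 140$ ($O = - 4 \left(\left(-8\right) 4 - 3\right) = - 4 \left(-32 - 3\right) = \left(-4\right) \left(-35\right) = 140$)
$j{\left(V,q \right)} = \frac{V + q}{- \frac{475}{2} + q}$ ($j{\left(V,q \right)} = \frac{V + q}{q - \frac{475}{2}} = \frac{V + q}{- \frac{475}{2} + q}$)
$\frac{1}{j{\left(O,-143 \right)} + \frac{1}{-21616 - 16385}} = \frac{1}{\frac{2 \left(140 - 143\right)}{-475 + 2 \left(-143\right)} + \frac{1}{-21616 - 16385}} = \frac{1}{2 \frac{1}{-475 - 286} \left(-3\right) + \frac{1}{-38001}} = \frac{1}{2 \frac{1}{-761} \left(-3\right) - \frac{1}{38001}} = \frac{1}{2 \left(- \frac{1}{761}\right) \left(-3\right) - \frac{1}{38001}} = \frac{1}{\frac{6}{761} - \frac{1}{38001}} = \frac{1}{\frac{227245}{28918761}} = \frac{28918761}{227245}$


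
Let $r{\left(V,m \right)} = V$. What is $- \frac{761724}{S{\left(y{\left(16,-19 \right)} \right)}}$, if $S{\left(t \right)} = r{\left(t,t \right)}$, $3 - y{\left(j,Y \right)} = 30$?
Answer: $28212$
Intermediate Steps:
$y{\left(j,Y \right)} = -27$ ($y{\left(j,Y \right)} = 3 - 30 = -27$)
$S{\left(t \right)} = t$
$- \frac{761724}{S{\left(y{\left(16,-19 \right)} \right)}} = - \frac{761724}{-27} = \left(-761724\right) \left(- \frac{1}{27}\right) = 28212$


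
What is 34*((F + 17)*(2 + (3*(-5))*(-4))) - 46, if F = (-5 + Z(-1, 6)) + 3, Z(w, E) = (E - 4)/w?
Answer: 27358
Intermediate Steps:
Z(w, E) = (-4 + E)/w
F = -4 (F = (-5 + (-4 + 6)/(-1)) + 3 = (-5 - 1*2) + 3 = (-5 - 2) + 3 = -7 + 3 = -4)
34*((F + 17)*(2 + (3*(-5))*(-4))) - 46 = 34*((-4 + 17)*(2 + (3*(-5))*(-4))) - 46 = 34*(13*(2 - 15*(-4))) - 46 = 34*(13*(2 + 60)) - 46 = 34*(13*62) - 46 = 34*806 - 46 = 27404 - 46 = 27358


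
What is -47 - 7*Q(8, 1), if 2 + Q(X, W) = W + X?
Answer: -96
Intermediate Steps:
Q(X, W) = -2 + W + X (Q(X, W) = -2 + (W + X) = -2 + W + X)
-47 - 7*Q(8, 1) = -47 - 7*(-2 + 1 + 8) = -47 - 7*7 = -47 - 49 = -96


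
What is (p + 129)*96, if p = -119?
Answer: 960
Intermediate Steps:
(p + 129)*96 = (-119 + 129)*96 = 10*96 = 960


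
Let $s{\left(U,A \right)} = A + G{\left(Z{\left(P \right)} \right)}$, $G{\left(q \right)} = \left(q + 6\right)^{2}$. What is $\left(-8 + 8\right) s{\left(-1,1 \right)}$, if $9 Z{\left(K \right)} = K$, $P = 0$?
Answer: $0$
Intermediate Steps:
$Z{\left(K \right)} = \frac{K}{9}$
$G{\left(q \right)} = \left(6 + q\right)^{2}$
$s{\left(U,A \right)} = 36 + A$ ($s{\left(U,A \right)} = A + \left(6 + \frac{1}{9} \cdot 0\right)^{2} = A + \left(6 + 0\right)^{2} = A + 6^{2} = A + 36 = 36 + A$)
$\left(-8 + 8\right) s{\left(-1,1 \right)} = \left(-8 + 8\right) \left(36 + 1\right) = 0 \cdot 37 = 0$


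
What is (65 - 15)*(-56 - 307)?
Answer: -18150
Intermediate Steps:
(65 - 15)*(-56 - 307) = 50*(-363) = -18150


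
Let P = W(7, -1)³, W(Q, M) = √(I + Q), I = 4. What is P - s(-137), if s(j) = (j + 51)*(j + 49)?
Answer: -7568 + 11*√11 ≈ -7531.5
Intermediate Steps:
W(Q, M) = √(4 + Q)
s(j) = (49 + j)*(51 + j) (s(j) = (51 + j)*(49 + j) = (49 + j)*(51 + j))
P = 11*√11 (P = (√(4 + 7))³ = (√11)³ = 11*√11 ≈ 36.483)
P - s(-137) = 11*√11 - (2499 + (-137)² + 100*(-137)) = 11*√11 - (2499 + 18769 - 13700) = 11*√11 - 1*7568 = 11*√11 - 7568 = -7568 + 11*√11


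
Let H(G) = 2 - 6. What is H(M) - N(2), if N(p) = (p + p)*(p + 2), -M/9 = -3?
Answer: -20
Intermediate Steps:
M = 27 (M = -9*(-3) = 27)
N(p) = 2*p*(2 + p) (N(p) = (2*p)*(2 + p) = 2*p*(2 + p))
H(G) = -4
H(M) - N(2) = -4 - 2*2*(2 + 2) = -4 - 2*2*4 = -4 - 1*16 = -4 - 16 = -20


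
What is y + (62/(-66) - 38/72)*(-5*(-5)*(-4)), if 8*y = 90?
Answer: 62555/396 ≈ 157.97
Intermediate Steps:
y = 45/4 (y = (⅛)*90 = 45/4 ≈ 11.250)
y + (62/(-66) - 38/72)*(-5*(-5)*(-4)) = 45/4 + (62/(-66) - 38/72)*(-5*(-5)*(-4)) = 45/4 + (62*(-1/66) - 38*1/72)*(25*(-4)) = 45/4 + (-31/33 - 19/36)*(-100) = 45/4 - 581/396*(-100) = 45/4 + 14525/99 = 62555/396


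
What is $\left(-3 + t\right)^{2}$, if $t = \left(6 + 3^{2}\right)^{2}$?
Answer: $49284$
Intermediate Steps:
$t = 225$ ($t = \left(6 + 9\right)^{2} = 15^{2} = 225$)
$\left(-3 + t\right)^{2} = \left(-3 + 225\right)^{2} = 222^{2} = 49284$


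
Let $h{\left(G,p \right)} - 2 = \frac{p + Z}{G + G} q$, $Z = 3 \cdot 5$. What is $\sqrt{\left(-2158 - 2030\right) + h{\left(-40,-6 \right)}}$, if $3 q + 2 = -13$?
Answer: $\frac{i \sqrt{66967}}{4} \approx 64.695 i$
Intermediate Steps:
$Z = 15$
$q = -5$ ($q = - \frac{2}{3} + \frac{1}{3} \left(-13\right) = - \frac{2}{3} - \frac{13}{3} = -5$)
$h{\left(G,p \right)} = 2 - \frac{5 \left(15 + p\right)}{2 G}$ ($h{\left(G,p \right)} = 2 + \frac{p + 15}{G + G} \left(-5\right) = 2 + \frac{15 + p}{2 G} \left(-5\right) = 2 - \frac{5 \left(15 + p\right)}{2 G}$)
$\sqrt{\left(-2158 - 2030\right) + h{\left(-40,-6 \right)}} = \sqrt{\left(-2158 - 2030\right) + \frac{-75 - -30 + 4 \left(-40\right)}{2 \left(-40\right)}} = \sqrt{\left(-2158 - 2030\right) + \frac{1}{2} \left(- \frac{1}{40}\right) \left(-75 + 30 - 160\right)} = \sqrt{-4188 + \frac{1}{2} \left(- \frac{1}{40}\right) \left(-205\right)} = \sqrt{-4188 + \frac{41}{16}} = \sqrt{- \frac{66967}{16}} = \frac{i \sqrt{66967}}{4}$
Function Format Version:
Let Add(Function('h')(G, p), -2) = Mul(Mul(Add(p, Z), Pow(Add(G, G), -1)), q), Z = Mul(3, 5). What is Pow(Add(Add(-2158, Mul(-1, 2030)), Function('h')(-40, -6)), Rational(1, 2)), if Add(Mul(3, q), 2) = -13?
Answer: Mul(Rational(1, 4), I, Pow(66967, Rational(1, 2))) ≈ Mul(64.695, I)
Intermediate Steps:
Z = 15
q = -5 (q = Add(Rational(-2, 3), Mul(Rational(1, 3), -13)) = Add(Rational(-2, 3), Rational(-13, 3)) = -5)
Function('h')(G, p) = Add(2, Mul(Rational(-5, 2), Pow(G, -1), Add(15, p))) (Function('h')(G, p) = Add(2, Mul(Mul(Add(p, 15), Pow(Add(G, G), -1)), -5)) = Add(2, Mul(Mul(Add(15, p), Pow(Mul(2, G), -1)), -5)) = Add(2, Mul(Mul(Add(15, p), Mul(Rational(1, 2), Pow(G, -1))), -5)) = Add(2, Mul(Mul(Rational(1, 2), Pow(G, -1), Add(15, p)), -5)) = Add(2, Mul(Rational(-5, 2), Pow(G, -1), Add(15, p))))
Pow(Add(Add(-2158, Mul(-1, 2030)), Function('h')(-40, -6)), Rational(1, 2)) = Pow(Add(Add(-2158, Mul(-1, 2030)), Mul(Rational(1, 2), Pow(-40, -1), Add(-75, Mul(-5, -6), Mul(4, -40)))), Rational(1, 2)) = Pow(Add(Add(-2158, -2030), Mul(Rational(1, 2), Rational(-1, 40), Add(-75, 30, -160))), Rational(1, 2)) = Pow(Add(-4188, Mul(Rational(1, 2), Rational(-1, 40), -205)), Rational(1, 2)) = Pow(Add(-4188, Rational(41, 16)), Rational(1, 2)) = Pow(Rational(-66967, 16), Rational(1, 2)) = Mul(Rational(1, 4), I, Pow(66967, Rational(1, 2)))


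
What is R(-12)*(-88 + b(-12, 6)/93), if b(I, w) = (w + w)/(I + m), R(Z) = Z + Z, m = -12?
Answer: 65476/31 ≈ 2112.1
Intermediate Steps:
R(Z) = 2*Z
b(I, w) = 2*w/(-12 + I) (b(I, w) = (w + w)/(I - 12) = (2*w)/(-12 + I) = 2*w/(-12 + I))
R(-12)*(-88 + b(-12, 6)/93) = (2*(-12))*(-88 + (2*6/(-12 - 12))/93) = -24*(-88 + (2*6/(-24))*(1/93)) = -24*(-88 + (2*6*(-1/24))*(1/93)) = -24*(-88 - 1/2*1/93) = -24*(-88 - 1/186) = -24*(-16369/186) = 65476/31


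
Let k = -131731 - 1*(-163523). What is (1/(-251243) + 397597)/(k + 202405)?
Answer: 99893463070/58840356871 ≈ 1.6977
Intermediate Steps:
k = 31792 (k = -131731 + 163523 = 31792)
(1/(-251243) + 397597)/(k + 202405) = (1/(-251243) + 397597)/(31792 + 202405) = (-1/251243 + 397597)/234197 = (99893463070/251243)*(1/234197) = 99893463070/58840356871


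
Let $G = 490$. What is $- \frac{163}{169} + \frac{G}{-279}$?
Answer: $- \frac{128287}{47151} \approx -2.7208$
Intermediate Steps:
$- \frac{163}{169} + \frac{G}{-279} = - \frac{163}{169} + \frac{490}{-279} = \left(-163\right) \frac{1}{169} + 490 \left(- \frac{1}{279}\right) = - \frac{163}{169} - \frac{490}{279} = - \frac{128287}{47151}$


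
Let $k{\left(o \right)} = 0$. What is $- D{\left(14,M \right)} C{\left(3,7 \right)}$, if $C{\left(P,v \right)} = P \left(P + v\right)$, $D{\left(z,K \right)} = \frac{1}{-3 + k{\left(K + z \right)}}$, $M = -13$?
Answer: $10$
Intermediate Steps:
$D{\left(z,K \right)} = - \frac{1}{3}$ ($D{\left(z,K \right)} = \frac{1}{-3 + 0} = \frac{1}{-3} = - \frac{1}{3}$)
$- D{\left(14,M \right)} C{\left(3,7 \right)} = \left(-1\right) \left(- \frac{1}{3}\right) 3 \left(3 + 7\right) = \frac{3 \cdot 10}{3} = \frac{1}{3} \cdot 30 = 10$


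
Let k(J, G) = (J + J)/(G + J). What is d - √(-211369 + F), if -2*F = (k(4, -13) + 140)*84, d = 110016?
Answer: 110016 - I*√1954905/3 ≈ 1.1002e+5 - 466.06*I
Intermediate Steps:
k(J, G) = 2*J/(G + J) (k(J, G) = (2*J)/(G + J) = 2*J/(G + J))
F = -17528/3 (F = -(2*4/(-13 + 4) + 140)*84/2 = -(2*4/(-9) + 140)*84/2 = -(2*4*(-⅑) + 140)*84/2 = -(-8/9 + 140)*84/2 = -626*84/9 = -½*35056/3 = -17528/3 ≈ -5842.7)
d - √(-211369 + F) = 110016 - √(-211369 - 17528/3) = 110016 - √(-651635/3) = 110016 - I*√1954905/3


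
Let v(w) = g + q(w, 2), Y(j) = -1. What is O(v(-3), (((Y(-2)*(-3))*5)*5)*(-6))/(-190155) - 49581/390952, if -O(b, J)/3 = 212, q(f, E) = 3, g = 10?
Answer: -3059809861/24780492520 ≈ -0.12348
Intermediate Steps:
v(w) = 13 (v(w) = 10 + 3 = 13)
O(b, J) = -636 (O(b, J) = -3*212 = -636)
O(v(-3), (((Y(-2)*(-3))*5)*5)*(-6))/(-190155) - 49581/390952 = -636/(-190155) - 49581/390952 = -636*(-1/190155) - 49581*1/390952 = 212/63385 - 49581/390952 = -3059809861/24780492520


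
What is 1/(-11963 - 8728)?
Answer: -1/20691 ≈ -4.8330e-5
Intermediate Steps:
1/(-11963 - 8728) = 1/(-20691) = -1/20691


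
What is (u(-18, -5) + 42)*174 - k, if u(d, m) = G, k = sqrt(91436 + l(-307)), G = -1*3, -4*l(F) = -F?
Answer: 6786 - sqrt(365437)/2 ≈ 6483.7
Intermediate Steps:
l(F) = F/4 (l(F) = -(-1)*F/4 = F/4)
G = -3
k = sqrt(365437)/2 (k = sqrt(91436 + (1/4)*(-307)) = sqrt(91436 - 307/4) = sqrt(365437/4) = sqrt(365437)/2 ≈ 302.26)
u(d, m) = -3
(u(-18, -5) + 42)*174 - k = (-3 + 42)*174 - sqrt(365437)/2 = 39*174 - sqrt(365437)/2 = 6786 - sqrt(365437)/2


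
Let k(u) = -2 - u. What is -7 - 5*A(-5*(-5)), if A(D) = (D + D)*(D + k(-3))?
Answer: -6507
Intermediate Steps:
A(D) = 2*D*(1 + D) (A(D) = (D + D)*(D + (-2 - 1*(-3))) = (2*D)*(D + (-2 + 3)) = (2*D)*(D + 1) = (2*D)*(1 + D) = 2*D*(1 + D))
-7 - 5*A(-5*(-5)) = -7 - 10*(-5*(-5))*(1 - 5*(-5)) = -7 - 10*25*(1 + 25) = -7 - 10*25*26 = -7 - 5*1300 = -7 - 6500 = -6507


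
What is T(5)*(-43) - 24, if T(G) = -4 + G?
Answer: -67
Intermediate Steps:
T(5)*(-43) - 24 = (-4 + 5)*(-43) - 24 = 1*(-43) - 24 = -43 - 24 = -67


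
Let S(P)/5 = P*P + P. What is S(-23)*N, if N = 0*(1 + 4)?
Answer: 0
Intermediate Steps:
N = 0 (N = 0*5 = 0)
S(P) = 5*P + 5*P² (S(P) = 5*(P*P + P) = 5*(P² + P) = 5*(P + P²) = 5*P + 5*P²)
S(-23)*N = (5*(-23)*(1 - 23))*0 = (5*(-23)*(-22))*0 = 2530*0 = 0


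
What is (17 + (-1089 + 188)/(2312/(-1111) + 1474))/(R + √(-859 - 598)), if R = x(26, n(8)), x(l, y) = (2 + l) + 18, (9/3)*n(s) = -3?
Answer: 205459943/973822341 - 8933041*I*√1457/1947644682 ≈ 0.21098 - 0.17507*I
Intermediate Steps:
n(s) = -1 (n(s) = (⅓)*(-3) = -1)
x(l, y) = 20 + l
R = 46 (R = 20 + 26 = 46)
(17 + (-1089 + 188)/(2312/(-1111) + 1474))/(R + √(-859 - 598)) = (17 + (-1089 + 188)/(2312/(-1111) + 1474))/(46 + √(-859 - 598)) = (17 - 901/(2312*(-1/1111) + 1474))/(46 + √(-1457)) = (17 - 901/(-2312/1111 + 1474))/(46 + I*√1457) = (17 - 901/1635302/1111)/(46 + I*√1457) = (17 - 901*1111/1635302)/(46 + I*√1457) = (17 - 1001011/1635302)/(46 + I*√1457) = 26799123/(1635302*(46 + I*√1457))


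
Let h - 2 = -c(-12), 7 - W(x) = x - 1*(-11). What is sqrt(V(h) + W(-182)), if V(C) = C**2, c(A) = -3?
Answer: sqrt(203) ≈ 14.248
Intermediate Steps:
W(x) = -4 - x (W(x) = 7 - (x - 1*(-11)) = 7 - (x + 11) = 7 - (11 + x) = 7 + (-11 - x) = -4 - x)
h = 5 (h = 2 - 1*(-3) = 2 + 3 = 5)
sqrt(V(h) + W(-182)) = sqrt(5**2 + (-4 - 1*(-182))) = sqrt(25 + (-4 + 182)) = sqrt(25 + 178) = sqrt(203)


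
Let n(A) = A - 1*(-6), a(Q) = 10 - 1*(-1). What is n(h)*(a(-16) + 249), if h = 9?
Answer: 3900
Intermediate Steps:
a(Q) = 11 (a(Q) = 10 + 1 = 11)
n(A) = 6 + A (n(A) = A + 6 = 6 + A)
n(h)*(a(-16) + 249) = (6 + 9)*(11 + 249) = 15*260 = 3900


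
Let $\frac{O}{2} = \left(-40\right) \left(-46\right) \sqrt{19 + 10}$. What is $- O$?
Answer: $- 3680 \sqrt{29} \approx -19817.0$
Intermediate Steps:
$O = 3680 \sqrt{29}$ ($O = 2 \left(-40\right) \left(-46\right) \sqrt{19 + 10} = 2 \cdot 1840 \sqrt{29} = 3680 \sqrt{29} \approx 19817.0$)
$- O = - 3680 \sqrt{29}$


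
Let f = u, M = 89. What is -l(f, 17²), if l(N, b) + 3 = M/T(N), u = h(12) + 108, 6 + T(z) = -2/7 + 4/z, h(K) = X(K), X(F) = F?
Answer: 22629/1313 ≈ 17.235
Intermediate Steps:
h(K) = K
T(z) = -44/7 + 4/z (T(z) = -6 + (-2/7 + 4/z) = -44/7 + 4/z)
u = 120 (u = 12 + 108 = 120)
f = 120
l(N, b) = -3 + 89/(-44/7 + 4/N)
-l(f, 17²) = -(84 - 755*120)/(4*(-7 + 11*120)) = -(84 - 90600)/(4*(-7 + 1320)) = -(-90516)/(4*1313) = -1*(-22629/1313) = 22629/1313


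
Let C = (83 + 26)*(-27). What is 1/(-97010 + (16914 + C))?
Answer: -1/83039 ≈ -1.2043e-5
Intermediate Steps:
C = -2943 (C = 109*(-27) = -2943)
1/(-97010 + (16914 + C)) = 1/(-97010 + (16914 - 2943)) = 1/(-97010 + 13971) = 1/(-83039) = -1/83039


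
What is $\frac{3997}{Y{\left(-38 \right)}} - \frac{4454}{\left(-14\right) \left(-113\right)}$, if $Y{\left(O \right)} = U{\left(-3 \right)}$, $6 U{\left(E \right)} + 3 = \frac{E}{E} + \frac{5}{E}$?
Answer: $- \frac{56933783}{8701} \approx -6543.4$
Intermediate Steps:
$U{\left(E \right)} = - \frac{1}{3} + \frac{5}{6 E}$ ($U{\left(E \right)} = - \frac{1}{2} + \frac{\frac{E}{E} + \frac{5}{E}}{6} = - \frac{1}{2} + \frac{1 + \frac{5}{E}}{6} = - \frac{1}{2} + \left(\frac{1}{6} + \frac{5}{6 E}\right) = - \frac{1}{3} + \frac{5}{6 E}$)
$Y{\left(O \right)} = - \frac{11}{18}$ ($Y{\left(O \right)} = \frac{5 - -6}{6 \left(-3\right)} = \frac{1}{6} \left(- \frac{1}{3}\right) \left(5 + 6\right) = \frac{1}{6} \left(- \frac{1}{3}\right) 11 = - \frac{11}{18}$)
$\frac{3997}{Y{\left(-38 \right)}} - \frac{4454}{\left(-14\right) \left(-113\right)} = \frac{3997}{- \frac{11}{18}} - \frac{4454}{\left(-14\right) \left(-113\right)} = 3997 \left(- \frac{18}{11}\right) - \frac{4454}{1582} = - \frac{71946}{11} - \frac{2227}{791} = - \frac{56933783}{8701}$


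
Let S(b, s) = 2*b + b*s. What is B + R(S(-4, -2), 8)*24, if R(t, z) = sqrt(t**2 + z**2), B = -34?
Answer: 158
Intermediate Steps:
B + R(S(-4, -2), 8)*24 = -34 + sqrt((-4*(2 - 2))**2 + 8**2)*24 = -34 + sqrt((-4*0)**2 + 64)*24 = -34 + sqrt(0**2 + 64)*24 = -34 + sqrt(0 + 64)*24 = -34 + sqrt(64)*24 = -34 + 8*24 = -34 + 192 = 158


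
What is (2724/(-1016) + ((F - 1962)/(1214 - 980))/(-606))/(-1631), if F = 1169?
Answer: 3706427/2259450396 ≈ 0.0016404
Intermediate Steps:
(2724/(-1016) + ((F - 1962)/(1214 - 980))/(-606))/(-1631) = (2724/(-1016) + ((1169 - 1962)/(1214 - 980))/(-606))/(-1631) = (2724*(-1/1016) - 793/234*(-1/606))*(-1/1631) = (-681/254 - 793*1/234*(-1/606))*(-1/1631) = (-681/254 - 61/18*(-1/606))*(-1/1631) = (-681/254 + 61/10908)*(-1/1631) = -3706427/1385316*(-1/1631) = 3706427/2259450396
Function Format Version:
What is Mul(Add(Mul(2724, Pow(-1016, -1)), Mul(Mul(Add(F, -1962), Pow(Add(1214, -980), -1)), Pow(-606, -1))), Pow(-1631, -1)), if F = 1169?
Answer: Rational(3706427, 2259450396) ≈ 0.0016404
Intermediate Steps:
Mul(Add(Mul(2724, Pow(-1016, -1)), Mul(Mul(Add(F, -1962), Pow(Add(1214, -980), -1)), Pow(-606, -1))), Pow(-1631, -1)) = Mul(Add(Mul(2724, Pow(-1016, -1)), Mul(Mul(Add(1169, -1962), Pow(Add(1214, -980), -1)), Pow(-606, -1))), Pow(-1631, -1)) = Mul(Add(Mul(2724, Rational(-1, 1016)), Mul(Mul(-793, Pow(234, -1)), Rational(-1, 606))), Rational(-1, 1631)) = Mul(Add(Rational(-681, 254), Mul(Mul(-793, Rational(1, 234)), Rational(-1, 606))), Rational(-1, 1631)) = Mul(Add(Rational(-681, 254), Mul(Rational(-61, 18), Rational(-1, 606))), Rational(-1, 1631)) = Mul(Add(Rational(-681, 254), Rational(61, 10908)), Rational(-1, 1631)) = Mul(Rational(-3706427, 1385316), Rational(-1, 1631)) = Rational(3706427, 2259450396)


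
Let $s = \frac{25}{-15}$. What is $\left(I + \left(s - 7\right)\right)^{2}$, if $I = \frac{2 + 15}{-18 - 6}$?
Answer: $\frac{5625}{64} \approx 87.891$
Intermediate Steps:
$s = - \frac{5}{3}$ ($s = 25 \left(- \frac{1}{15}\right) = - \frac{5}{3} \approx -1.6667$)
$I = - \frac{17}{24}$ ($I = \frac{17}{-24} = 17 \left(- \frac{1}{24}\right) = - \frac{17}{24} \approx -0.70833$)
$\left(I + \left(s - 7\right)\right)^{2} = \left(- \frac{17}{24} - \frac{26}{3}\right)^{2} = \left(- \frac{75}{8}\right)^{2} = \frac{5625}{64}$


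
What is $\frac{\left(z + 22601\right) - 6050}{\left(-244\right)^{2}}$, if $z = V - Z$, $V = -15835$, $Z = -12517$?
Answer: $\frac{13233}{59536} \approx 0.22227$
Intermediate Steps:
$z = -3318$ ($z = -15835 - -12517 = -15835 + 12517 = -3318$)
$\frac{\left(z + 22601\right) - 6050}{\left(-244\right)^{2}} = \frac{\left(-3318 + 22601\right) - 6050}{\left(-244\right)^{2}} = \frac{19283 - 6050}{59536} = 13233 \cdot \frac{1}{59536} = \frac{13233}{59536}$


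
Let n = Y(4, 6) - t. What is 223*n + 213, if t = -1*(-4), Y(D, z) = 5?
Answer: 436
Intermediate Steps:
t = 4
n = 1 (n = 5 - 1*4 = 5 - 4 = 1)
223*n + 213 = 223*1 + 213 = 223 + 213 = 436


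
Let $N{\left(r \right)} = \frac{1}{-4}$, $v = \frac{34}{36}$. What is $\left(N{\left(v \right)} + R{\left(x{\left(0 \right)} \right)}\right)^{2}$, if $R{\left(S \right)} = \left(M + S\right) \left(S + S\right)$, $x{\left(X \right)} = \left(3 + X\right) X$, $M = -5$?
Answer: $\frac{1}{16} \approx 0.0625$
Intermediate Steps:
$x{\left(X \right)} = X \left(3 + X\right)$
$v = \frac{17}{18}$ ($v = 34 \cdot \frac{1}{36} = \frac{17}{18} \approx 0.94444$)
$R{\left(S \right)} = 2 S \left(-5 + S\right)$ ($R{\left(S \right)} = \left(-5 + S\right) \left(S + S\right) = \left(-5 + S\right) 2 S = 2 S \left(-5 + S\right)$)
$N{\left(r \right)} = - \frac{1}{4}$
$\left(N{\left(v \right)} + R{\left(x{\left(0 \right)} \right)}\right)^{2} = \left(- \frac{1}{4} + 2 \cdot 0 \left(3 + 0\right) \left(-5 + 0 \left(3 + 0\right)\right)\right)^{2} = \left(- \frac{1}{4} + 2 \cdot 0 \cdot 3 \left(-5 + 0 \cdot 3\right)\right)^{2} = \left(- \frac{1}{4} + 2 \cdot 0 \left(-5 + 0\right)\right)^{2} = \left(- \frac{1}{4} + 2 \cdot 0 \left(-5\right)\right)^{2} = \left(- \frac{1}{4} + 0\right)^{2} = \left(- \frac{1}{4}\right)^{2} = \frac{1}{16}$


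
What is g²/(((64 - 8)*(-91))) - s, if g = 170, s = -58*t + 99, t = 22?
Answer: 1492273/1274 ≈ 1171.3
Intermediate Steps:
s = -1177 (s = -58*22 + 99 = -1276 + 99 = -1177)
g²/(((64 - 8)*(-91))) - s = 170²/(((64 - 8)*(-91))) - 1*(-1177) = 28900/((56*(-91))) + 1177 = 28900/(-5096) + 1177 = 28900*(-1/5096) + 1177 = -7225/1274 + 1177 = 1492273/1274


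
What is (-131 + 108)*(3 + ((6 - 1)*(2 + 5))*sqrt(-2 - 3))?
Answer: -69 - 805*I*sqrt(5) ≈ -69.0 - 1800.0*I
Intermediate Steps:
(-131 + 108)*(3 + ((6 - 1)*(2 + 5))*sqrt(-2 - 3)) = -23*(3 + (5*7)*sqrt(-5)) = -23*(3 + 35*(I*sqrt(5))) = -23*(3 + 35*I*sqrt(5)) = -69 - 805*I*sqrt(5)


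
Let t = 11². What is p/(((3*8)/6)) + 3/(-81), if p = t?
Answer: 3263/108 ≈ 30.213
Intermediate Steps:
t = 121
p = 121
p/(((3*8)/6)) + 3/(-81) = 121/(((3*8)/6)) + 3/(-81) = 121/((24*(⅙))) + 3*(-1/81) = 121/4 - 1/27 = 3263/108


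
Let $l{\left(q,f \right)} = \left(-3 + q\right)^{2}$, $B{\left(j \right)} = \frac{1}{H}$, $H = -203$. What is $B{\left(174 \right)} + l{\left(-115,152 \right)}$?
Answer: $\frac{2826571}{203} \approx 13924.0$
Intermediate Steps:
$B{\left(j \right)} = - \frac{1}{203}$ ($B{\left(j \right)} = \frac{1}{-203} = - \frac{1}{203}$)
$B{\left(174 \right)} + l{\left(-115,152 \right)} = - \frac{1}{203} + \left(-3 - 115\right)^{2} = - \frac{1}{203} + \left(-118\right)^{2} = - \frac{1}{203} + 13924 = \frac{2826571}{203}$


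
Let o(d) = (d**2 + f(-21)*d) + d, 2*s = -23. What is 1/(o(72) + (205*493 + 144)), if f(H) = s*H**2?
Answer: -1/258683 ≈ -3.8657e-6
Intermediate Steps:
s = -23/2 (s = (1/2)*(-23) = -23/2 ≈ -11.500)
f(H) = -23*H**2/2
o(d) = d**2 - 10141*d/2 (o(d) = (d**2 + (-23/2*(-21)**2)*d) + d = (d**2 + (-23/2*441)*d) + d = (d**2 - 10143*d/2) + d = d**2 - 10141*d/2)
1/(o(72) + (205*493 + 144)) = 1/((1/2)*72*(-10141 + 2*72) + (205*493 + 144)) = 1/((1/2)*72*(-10141 + 144) + (101065 + 144)) = 1/((1/2)*72*(-9997) + 101209) = 1/(-359892 + 101209) = 1/(-258683) = -1/258683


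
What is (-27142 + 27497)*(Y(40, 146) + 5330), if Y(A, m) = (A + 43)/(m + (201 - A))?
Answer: 580919515/307 ≈ 1.8922e+6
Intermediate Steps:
Y(A, m) = (43 + A)/(201 + m - A)
(-27142 + 27497)*(Y(40, 146) + 5330) = (-27142 + 27497)*((43 + 40)/(201 + 146 - 1*40) + 5330) = 355*(83/(201 + 146 - 40) + 5330) = 355*(83/307 + 5330) = 355*(1636393/307) = 580919515/307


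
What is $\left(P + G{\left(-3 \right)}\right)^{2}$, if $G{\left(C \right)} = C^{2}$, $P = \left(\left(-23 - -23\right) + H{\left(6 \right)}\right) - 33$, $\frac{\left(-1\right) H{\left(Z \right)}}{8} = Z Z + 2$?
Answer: $107584$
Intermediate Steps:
$H{\left(Z \right)} = -16 - 8 Z^{2}$ ($H{\left(Z \right)} = - 8 \left(Z Z + 2\right) = - 8 \left(Z^{2} + 2\right) = - 8 \left(2 + Z^{2}\right) = -16 - 8 Z^{2}$)
$P = -337$ ($P = \left(\left(-23 - -23\right) - \left(16 + 8 \cdot 6^{2}\right)\right) - 33 = \left(\left(-23 + 23\right) - 304\right) - 33 = \left(0 - 304\right) - 33 = -304 - 33 = -337$)
$\left(P + G{\left(-3 \right)}\right)^{2} = \left(-337 + \left(-3\right)^{2}\right)^{2} = \left(-337 + 9\right)^{2} = \left(-328\right)^{2} = 107584$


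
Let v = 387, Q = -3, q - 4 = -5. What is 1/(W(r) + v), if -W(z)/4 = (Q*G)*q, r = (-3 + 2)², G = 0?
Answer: 1/387 ≈ 0.0025840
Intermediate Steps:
q = -1 (q = 4 - 5 = -1)
r = 1 (r = (-1)² = 1)
W(z) = 0 (W(z) = -4*(-3*0)*(-1) = -0*(-1) = -4*0 = 0)
1/(W(r) + v) = 1/(0 + 387) = 1/387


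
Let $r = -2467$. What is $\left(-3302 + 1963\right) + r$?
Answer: $-3806$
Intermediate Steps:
$\left(-3302 + 1963\right) + r = \left(-3302 + 1963\right) - 2467 = -1339 - 2467 = -3806$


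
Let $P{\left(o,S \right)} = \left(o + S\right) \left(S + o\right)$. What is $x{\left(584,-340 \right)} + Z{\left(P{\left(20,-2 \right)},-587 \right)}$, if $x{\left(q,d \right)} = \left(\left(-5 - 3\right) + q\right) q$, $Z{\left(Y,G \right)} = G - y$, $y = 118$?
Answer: $335679$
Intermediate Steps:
$P{\left(o,S \right)} = \left(S + o\right)^{2}$ ($P{\left(o,S \right)} = \left(S + o\right) \left(S + o\right) = \left(S + o\right)^{2}$)
$Z{\left(Y,G \right)} = -118 + G$ ($Z{\left(Y,G \right)} = G - 118 = -118 + G$)
$x{\left(q,d \right)} = q \left(-8 + q\right)$ ($x{\left(q,d \right)} = \left(\left(-5 - 3\right) + q\right) q = \left(-8 + q\right) q = q \left(-8 + q\right)$)
$x{\left(584,-340 \right)} + Z{\left(P{\left(20,-2 \right)},-587 \right)} = 584 \left(-8 + 584\right) - 705 = 584 \cdot 576 - 705 = 336384 - 705 = 335679$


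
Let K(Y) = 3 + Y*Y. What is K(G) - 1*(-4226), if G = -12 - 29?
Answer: 5910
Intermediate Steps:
G = -41
K(Y) = 3 + Y²
K(G) - 1*(-4226) = (3 + (-41)²) - 1*(-4226) = (3 + 1681) + 4226 = 1684 + 4226 = 5910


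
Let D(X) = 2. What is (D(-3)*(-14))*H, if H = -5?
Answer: 140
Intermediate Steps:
(D(-3)*(-14))*H = (2*(-14))*(-5) = -28*(-5) = 140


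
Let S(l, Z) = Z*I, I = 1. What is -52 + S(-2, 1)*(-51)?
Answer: -103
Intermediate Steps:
S(l, Z) = Z (S(l, Z) = Z*1 = Z)
-52 + S(-2, 1)*(-51) = -52 + 1*(-51) = -52 - 51 = -103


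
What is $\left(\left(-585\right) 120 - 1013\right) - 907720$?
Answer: $-978933$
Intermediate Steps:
$\left(\left(-585\right) 120 - 1013\right) - 907720 = \left(-70200 - 1013\right) - 907720 = -71213 - 907720 = -978933$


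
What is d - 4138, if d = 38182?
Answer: 34044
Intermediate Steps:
d - 4138 = 38182 - 4138 = 34044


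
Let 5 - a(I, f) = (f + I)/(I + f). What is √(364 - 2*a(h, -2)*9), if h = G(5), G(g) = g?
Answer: 2*√73 ≈ 17.088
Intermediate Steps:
h = 5
a(I, f) = 4 (a(I, f) = 5 - (f + I)/(I + f) = 5 - (I + f)/(I + f) = 5 - 1*1 = 5 - 1 = 4)
√(364 - 2*a(h, -2)*9) = √(364 - 2*4*9) = √(364 - 8*9) = √(364 - 72) = √292 = 2*√73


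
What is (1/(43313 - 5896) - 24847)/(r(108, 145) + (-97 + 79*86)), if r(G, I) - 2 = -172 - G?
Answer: -132814314/34311389 ≈ -3.8709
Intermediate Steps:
r(G, I) = -170 - G (r(G, I) = 2 + (-172 - G) = -170 - G)
(1/(43313 - 5896) - 24847)/(r(108, 145) + (-97 + 79*86)) = (1/(43313 - 5896) - 24847)/((-170 - 1*108) + (-97 + 79*86)) = (1/37417 - 24847)/((-170 - 108) + (-97 + 6794)) = (1/37417 - 24847)/(-278 + 6697) = -929700198/37417/6419 = -929700198/37417*1/6419 = -132814314/34311389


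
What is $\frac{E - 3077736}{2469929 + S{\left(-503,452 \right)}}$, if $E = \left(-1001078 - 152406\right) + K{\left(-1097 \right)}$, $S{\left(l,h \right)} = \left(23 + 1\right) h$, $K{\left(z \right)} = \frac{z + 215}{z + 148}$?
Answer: $- \frac{4015426898}{2354257373} \approx -1.7056$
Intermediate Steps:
$K{\left(z \right)} = \frac{215 + z}{148 + z}$
$S{\left(l,h \right)} = 24 h$
$E = - \frac{1094655434}{949}$ ($E = \left(-1001078 - 152406\right) + \frac{215 - 1097}{148 - 1097} = -1153484 + \frac{1}{-949} \left(-882\right) = -1153484 - - \frac{882}{949} = -1153484 + \frac{882}{949} = - \frac{1094655434}{949} \approx -1.1535 \cdot 10^{6}$)
$\frac{E - 3077736}{2469929 + S{\left(-503,452 \right)}} = \frac{- \frac{1094655434}{949} - 3077736}{2469929 + 24 \cdot 452} = - \frac{4015426898}{949 \left(2469929 + 10848\right)} = - \frac{4015426898}{949 \cdot 2480777} = \left(- \frac{4015426898}{949}\right) \frac{1}{2480777} = - \frac{4015426898}{2354257373}$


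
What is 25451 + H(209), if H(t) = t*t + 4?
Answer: 69136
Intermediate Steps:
H(t) = 4 + t**2 (H(t) = t**2 + 4 = 4 + t**2)
25451 + H(209) = 25451 + (4 + 209**2) = 25451 + (4 + 43681) = 25451 + 43685 = 69136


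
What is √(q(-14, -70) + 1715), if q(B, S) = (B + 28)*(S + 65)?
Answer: √1645 ≈ 40.559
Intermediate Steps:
q(B, S) = (28 + B)*(65 + S)
√(q(-14, -70) + 1715) = √((1820 + 28*(-70) + 65*(-14) - 14*(-70)) + 1715) = √((1820 - 1960 - 910 + 980) + 1715) = √(-70 + 1715) = √1645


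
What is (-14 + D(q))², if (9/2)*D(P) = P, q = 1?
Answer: 15376/81 ≈ 189.83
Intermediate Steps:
D(P) = 2*P/9
(-14 + D(q))² = (-14 + (2/9)*1)² = (-14 + 2/9)² = (-124/9)² = 15376/81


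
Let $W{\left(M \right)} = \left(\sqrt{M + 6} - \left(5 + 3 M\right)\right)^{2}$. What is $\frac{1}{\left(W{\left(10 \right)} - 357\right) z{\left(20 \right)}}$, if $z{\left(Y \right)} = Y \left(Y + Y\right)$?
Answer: $\frac{1}{483200} \approx 2.0695 \cdot 10^{-6}$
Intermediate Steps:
$z{\left(Y \right)} = 2 Y^{2}$ ($z{\left(Y \right)} = Y 2 Y = 2 Y^{2}$)
$W{\left(M \right)} = \left(-5 + \sqrt{6 + M} - 3 M\right)^{2}$ ($W{\left(M \right)} = \left(\sqrt{6 + M} - \left(5 + 3 M\right)\right)^{2} = \left(-5 + \sqrt{6 + M} - 3 M\right)^{2}$)
$\frac{1}{\left(W{\left(10 \right)} - 357\right) z{\left(20 \right)}} = \frac{1}{\left(\left(5 - \sqrt{6 + 10} + 3 \cdot 10\right)^{2} - 357\right) 2 \cdot 20^{2}} = \frac{1}{\left(\left(5 - \sqrt{16} + 30\right)^{2} - 357\right) 2 \cdot 400} = \frac{1}{\left(\left(5 - 4 + 30\right)^{2} - 357\right) 800} = \frac{1}{\left(31^{2} - 357\right) 800} = \frac{1}{\left(961 - 357\right) 800} = \frac{1}{604 \cdot 800} = \frac{1}{483200}$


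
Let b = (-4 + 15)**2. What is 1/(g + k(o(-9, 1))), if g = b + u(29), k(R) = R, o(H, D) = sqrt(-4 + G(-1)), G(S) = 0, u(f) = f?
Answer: 75/11252 - I/11252 ≈ 0.0066655 - 8.8873e-5*I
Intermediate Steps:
b = 121 (b = 11**2 = 121)
o(H, D) = 2*I (o(H, D) = sqrt(-4 + 0) = sqrt(-4) = 2*I)
g = 150 (g = 121 + 29 = 150)
1/(g + k(o(-9, 1))) = 1/(150 + 2*I) = (150 - 2*I)/22504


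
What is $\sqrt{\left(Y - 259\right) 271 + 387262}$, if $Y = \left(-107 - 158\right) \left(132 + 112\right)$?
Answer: $i \sqrt{17205787} \approx 4148.0 i$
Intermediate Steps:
$Y = -64660$ ($Y = \left(-265\right) 244 = -64660$)
$\sqrt{\left(Y - 259\right) 271 + 387262} = \sqrt{\left(-64660 - 259\right) 271 + 387262} = \sqrt{\left(-64919\right) 271 + 387262} = \sqrt{-17593049 + 387262} = \sqrt{-17205787} = i \sqrt{17205787}$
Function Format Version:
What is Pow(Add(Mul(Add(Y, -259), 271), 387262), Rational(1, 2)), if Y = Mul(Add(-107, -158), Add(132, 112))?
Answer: Mul(I, Pow(17205787, Rational(1, 2))) ≈ Mul(4148.0, I)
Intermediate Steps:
Y = -64660 (Y = Mul(-265, 244) = -64660)
Pow(Add(Mul(Add(Y, -259), 271), 387262), Rational(1, 2)) = Pow(Add(Mul(Add(-64660, -259), 271), 387262), Rational(1, 2)) = Pow(Add(Mul(-64919, 271), 387262), Rational(1, 2)) = Pow(Add(-17593049, 387262), Rational(1, 2)) = Pow(-17205787, Rational(1, 2)) = Mul(I, Pow(17205787, Rational(1, 2)))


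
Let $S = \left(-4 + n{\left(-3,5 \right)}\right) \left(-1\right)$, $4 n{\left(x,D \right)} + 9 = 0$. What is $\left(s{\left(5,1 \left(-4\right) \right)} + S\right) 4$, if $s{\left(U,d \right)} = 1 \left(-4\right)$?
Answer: $9$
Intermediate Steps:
$n{\left(x,D \right)} = - \frac{9}{4}$ ($n{\left(x,D \right)} = - \frac{9}{4} + \frac{1}{4} \cdot 0 = - \frac{9}{4} + 0 = - \frac{9}{4}$)
$s{\left(U,d \right)} = -4$
$S = \frac{25}{4}$ ($S = \left(-4 - \frac{9}{4}\right) \left(-1\right) = \left(- \frac{25}{4}\right) \left(-1\right) = \frac{25}{4} \approx 6.25$)
$\left(s{\left(5,1 \left(-4\right) \right)} + S\right) 4 = \left(-4 + \frac{25}{4}\right) 4 = \frac{9}{4} \cdot 4 = 9$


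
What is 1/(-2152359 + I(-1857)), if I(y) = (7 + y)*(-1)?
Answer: -1/2150509 ≈ -4.6501e-7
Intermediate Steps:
I(y) = -7 - y
1/(-2152359 + I(-1857)) = 1/(-2152359 + (-7 - 1*(-1857))) = 1/(-2152359 + (-7 + 1857)) = 1/(-2152359 + 1850) = 1/(-2150509) = -1/2150509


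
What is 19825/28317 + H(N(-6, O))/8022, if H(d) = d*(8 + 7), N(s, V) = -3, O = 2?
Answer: 52587295/75719658 ≈ 0.69450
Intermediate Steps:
H(d) = 15*d (H(d) = d*15 = 15*d)
19825/28317 + H(N(-6, O))/8022 = 19825/28317 + (15*(-3))/8022 = 19825*(1/28317) - 45*1/8022 = 19825/28317 - 15/2674 = 52587295/75719658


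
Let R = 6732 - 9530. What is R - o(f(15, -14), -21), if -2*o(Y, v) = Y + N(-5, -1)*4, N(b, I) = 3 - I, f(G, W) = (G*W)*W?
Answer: -1320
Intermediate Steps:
f(G, W) = G*W²
o(Y, v) = -8 - Y/2 (o(Y, v) = -(Y + (3 - 1*(-1))*4)/2 = -(Y + (3 + 1)*4)/2 = -(Y + 4*4)/2 = -(Y + 16)/2 = -(16 + Y)/2 = -8 - Y/2)
R = -2798
R - o(f(15, -14), -21) = -2798 - (-8 - 15*(-14)²/2) = -2798 - (-8 - 15*196/2) = -2798 - (-8 - ½*2940) = -2798 - (-8 - 1470) = -2798 - 1*(-1478) = -2798 + 1478 = -1320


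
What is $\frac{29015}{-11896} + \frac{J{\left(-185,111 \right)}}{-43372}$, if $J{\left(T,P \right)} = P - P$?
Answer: $- \frac{29015}{11896} \approx -2.4391$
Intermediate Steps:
$J{\left(T,P \right)} = 0$
$\frac{29015}{-11896} + \frac{J{\left(-185,111 \right)}}{-43372} = \frac{29015}{-11896} + \frac{0}{-43372} = 29015 \left(- \frac{1}{11896}\right) + 0 \left(- \frac{1}{43372}\right) = - \frac{29015}{11896} + 0 = - \frac{29015}{11896}$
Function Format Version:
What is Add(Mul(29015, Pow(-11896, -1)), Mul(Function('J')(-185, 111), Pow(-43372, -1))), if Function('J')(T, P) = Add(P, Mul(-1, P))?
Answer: Rational(-29015, 11896) ≈ -2.4391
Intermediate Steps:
Function('J')(T, P) = 0
Add(Mul(29015, Pow(-11896, -1)), Mul(Function('J')(-185, 111), Pow(-43372, -1))) = Add(Mul(29015, Pow(-11896, -1)), Mul(0, Pow(-43372, -1))) = Add(Mul(29015, Rational(-1, 11896)), Mul(0, Rational(-1, 43372))) = Add(Rational(-29015, 11896), 0) = Rational(-29015, 11896)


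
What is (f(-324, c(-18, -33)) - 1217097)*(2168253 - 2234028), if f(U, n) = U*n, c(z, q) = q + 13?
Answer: 79628333175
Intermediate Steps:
c(z, q) = 13 + q
(f(-324, c(-18, -33)) - 1217097)*(2168253 - 2234028) = (-324*(13 - 33) - 1217097)*(2168253 - 2234028) = (-324*(-20) - 1217097)*(-65775) = (6480 - 1217097)*(-65775) = -1210617*(-65775) = 79628333175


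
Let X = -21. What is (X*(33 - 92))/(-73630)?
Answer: -1239/73630 ≈ -0.016827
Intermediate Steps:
(X*(33 - 92))/(-73630) = -21*(33 - 92)/(-73630) = -21*(-59)*(-1/73630) = 1239*(-1/73630) = -1239/73630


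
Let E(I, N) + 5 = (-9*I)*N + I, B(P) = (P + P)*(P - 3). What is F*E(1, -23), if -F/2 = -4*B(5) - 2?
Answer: 33292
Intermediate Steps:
B(P) = 2*P*(-3 + P) (B(P) = (2*P)*(-3 + P) = 2*P*(-3 + P))
E(I, N) = -5 + I - 9*I*N (E(I, N) = -5 + ((-9*I)*N + I) = -5 + (-9*I*N + I) = -5 + (I - 9*I*N) = -5 + I - 9*I*N)
F = 164 (F = -2*(-8*5*(-3 + 5) - 2) = -2*(-8*5*2 - 2) = -2*(-4*20 - 2) = -2*(-80 - 2) = -2*(-82) = 164)
F*E(1, -23) = 164*(-5 + 1 - 9*1*(-23)) = 164*(-5 + 1 + 207) = 164*203 = 33292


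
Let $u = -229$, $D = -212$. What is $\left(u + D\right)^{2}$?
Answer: $194481$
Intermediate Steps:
$\left(u + D\right)^{2} = \left(-229 - 212\right)^{2} = \left(-441\right)^{2} = 194481$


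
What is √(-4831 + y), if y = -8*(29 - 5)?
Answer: I*√5023 ≈ 70.873*I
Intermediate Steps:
y = -192 (y = -8*24 = -192)
√(-4831 + y) = √(-4831 - 192) = √(-5023) = I*√5023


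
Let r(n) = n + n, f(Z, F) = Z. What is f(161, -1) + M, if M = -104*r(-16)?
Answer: 3489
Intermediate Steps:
r(n) = 2*n
M = 3328 (M = -208*(-16) = -104*(-32) = 3328)
f(161, -1) + M = 161 + 3328 = 3489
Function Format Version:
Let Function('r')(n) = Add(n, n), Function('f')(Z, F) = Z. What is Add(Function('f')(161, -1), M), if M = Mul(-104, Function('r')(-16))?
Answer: 3489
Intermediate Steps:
Function('r')(n) = Mul(2, n)
M = 3328 (M = Mul(-104, Mul(2, -16)) = Mul(-104, -32) = 3328)
Add(Function('f')(161, -1), M) = Add(161, 3328) = 3489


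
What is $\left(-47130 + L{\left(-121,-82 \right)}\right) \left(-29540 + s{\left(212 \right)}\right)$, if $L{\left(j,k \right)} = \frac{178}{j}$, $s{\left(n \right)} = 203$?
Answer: $\frac{15209655636}{11} \approx 1.3827 \cdot 10^{9}$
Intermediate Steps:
$\left(-47130 + L{\left(-121,-82 \right)}\right) \left(-29540 + s{\left(212 \right)}\right) = \left(-47130 + \frac{178}{-121}\right) \left(-29540 + 203\right) = \left(-47130 + 178 \left(- \frac{1}{121}\right)\right) \left(-29337\right) = \left(-47130 - \frac{178}{121}\right) \left(-29337\right) = \left(- \frac{5702908}{121}\right) \left(-29337\right) = \frac{15209655636}{11}$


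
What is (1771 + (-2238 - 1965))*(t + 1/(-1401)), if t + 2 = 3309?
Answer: -11267713792/1401 ≈ -8.0426e+6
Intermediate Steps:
t = 3307 (t = -2 + 3309 = 3307)
(1771 + (-2238 - 1965))*(t + 1/(-1401)) = (1771 + (-2238 - 1965))*(3307 + 1/(-1401)) = (1771 - 4203)*(3307 - 1/1401) = -2432*4633106/1401 = -11267713792/1401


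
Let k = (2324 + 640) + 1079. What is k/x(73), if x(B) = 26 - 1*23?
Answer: 4043/3 ≈ 1347.7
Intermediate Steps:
x(B) = 3 (x(B) = 26 - 23 = 3)
k = 4043 (k = 2964 + 1079 = 4043)
k/x(73) = 4043/3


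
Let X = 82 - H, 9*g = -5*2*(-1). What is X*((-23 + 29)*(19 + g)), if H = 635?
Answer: -200186/3 ≈ -66729.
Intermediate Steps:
g = 10/9 (g = (-5*2*(-1))/9 = (-10*(-1))/9 = (⅑)*10 = 10/9 ≈ 1.1111)
X = -553 (X = 82 - 1*635 = 82 - 635 = -553)
X*((-23 + 29)*(19 + g)) = -553*(-23 + 29)*(19 + 10/9) = -3318*181/9 = -553*362/3 = -200186/3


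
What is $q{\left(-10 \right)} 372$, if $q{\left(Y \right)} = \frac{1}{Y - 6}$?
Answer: $- \frac{93}{4} \approx -23.25$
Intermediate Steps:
$q{\left(Y \right)} = \frac{1}{-6 + Y}$
$q{\left(-10 \right)} 372 = \frac{1}{-6 - 10} \cdot 372 = \frac{1}{-16} \cdot 372 = \left(- \frac{1}{16}\right) 372 = - \frac{93}{4}$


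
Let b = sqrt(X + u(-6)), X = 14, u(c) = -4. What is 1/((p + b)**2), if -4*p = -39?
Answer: 26896/1852321 - 4992*sqrt(10)/1852321 ≈ 0.0059978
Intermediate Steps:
p = 39/4 (p = -1/4*(-39) = 39/4 ≈ 9.7500)
b = sqrt(10) (b = sqrt(14 - 4) = sqrt(10) ≈ 3.1623)
1/((p + b)**2) = 1/((39/4 + sqrt(10))**2) = (39/4 + sqrt(10))**(-2)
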